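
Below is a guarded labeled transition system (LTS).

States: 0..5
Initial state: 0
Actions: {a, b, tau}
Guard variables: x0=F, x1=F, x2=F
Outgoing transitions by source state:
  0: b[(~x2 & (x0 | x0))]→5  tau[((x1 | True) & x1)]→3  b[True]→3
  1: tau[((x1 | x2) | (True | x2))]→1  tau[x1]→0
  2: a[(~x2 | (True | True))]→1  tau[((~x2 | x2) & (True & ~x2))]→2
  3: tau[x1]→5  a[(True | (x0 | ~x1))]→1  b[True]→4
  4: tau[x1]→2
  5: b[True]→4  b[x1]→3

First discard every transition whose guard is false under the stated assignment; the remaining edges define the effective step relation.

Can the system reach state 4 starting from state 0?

Answer: REACHABLE

Working:
After dropping false guards: 7 live edges.
Layer 0: {0}
Layer 1: {3}  total {0,3}
Layer 2: {1,4}  total {0,1,3,4}
Reach set: {0,1,3,4}
witness 4: b·b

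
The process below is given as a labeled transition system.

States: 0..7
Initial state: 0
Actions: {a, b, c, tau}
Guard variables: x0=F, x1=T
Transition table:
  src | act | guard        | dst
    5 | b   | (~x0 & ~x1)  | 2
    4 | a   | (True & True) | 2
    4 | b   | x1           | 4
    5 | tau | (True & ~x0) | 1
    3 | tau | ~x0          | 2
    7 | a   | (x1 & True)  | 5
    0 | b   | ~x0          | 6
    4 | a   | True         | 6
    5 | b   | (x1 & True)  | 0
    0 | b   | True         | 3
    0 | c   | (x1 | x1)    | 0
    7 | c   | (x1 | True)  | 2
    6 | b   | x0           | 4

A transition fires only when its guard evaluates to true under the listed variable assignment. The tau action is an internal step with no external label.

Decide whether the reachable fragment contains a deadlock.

R = {0,2,3,6}
  0: b→3  b→6  c→0  [deg 3]
  2: ∅  [STUCK]
  3: tau→2  [deg 1]
  6: ∅  [STUCK]
witness 2: b·tau

Answer: DEADLOCK at state 2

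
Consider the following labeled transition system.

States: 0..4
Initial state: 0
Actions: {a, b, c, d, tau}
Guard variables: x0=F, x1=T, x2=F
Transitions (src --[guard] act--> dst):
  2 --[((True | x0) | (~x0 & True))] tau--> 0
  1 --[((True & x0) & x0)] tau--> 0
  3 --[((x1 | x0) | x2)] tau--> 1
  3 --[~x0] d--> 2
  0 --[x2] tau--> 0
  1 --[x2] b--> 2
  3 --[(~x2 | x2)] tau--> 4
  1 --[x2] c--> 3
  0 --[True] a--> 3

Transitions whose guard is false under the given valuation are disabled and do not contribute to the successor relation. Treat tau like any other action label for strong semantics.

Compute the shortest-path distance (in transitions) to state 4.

Breadth-first toward 4:
  depth 0: {0}
  depth 1: {3}
  depth 2: {1,2,4}
4 enters at depth 2; path a·tau

Answer: 2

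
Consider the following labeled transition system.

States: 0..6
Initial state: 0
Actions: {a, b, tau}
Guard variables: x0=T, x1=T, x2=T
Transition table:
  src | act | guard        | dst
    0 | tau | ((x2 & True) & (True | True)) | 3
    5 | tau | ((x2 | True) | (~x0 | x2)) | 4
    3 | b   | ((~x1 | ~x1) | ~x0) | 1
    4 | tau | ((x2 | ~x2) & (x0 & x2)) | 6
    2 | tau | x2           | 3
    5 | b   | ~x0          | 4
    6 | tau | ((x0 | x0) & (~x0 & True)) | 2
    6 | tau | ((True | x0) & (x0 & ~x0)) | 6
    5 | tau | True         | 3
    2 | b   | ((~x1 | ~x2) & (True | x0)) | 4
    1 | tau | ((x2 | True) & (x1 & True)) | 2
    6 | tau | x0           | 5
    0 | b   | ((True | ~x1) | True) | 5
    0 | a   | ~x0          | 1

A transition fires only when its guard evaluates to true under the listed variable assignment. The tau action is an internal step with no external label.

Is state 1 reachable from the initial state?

Answer: UNREACHABLE

Analysis:
After dropping false guards: 8 live edges.
L0 = {0}
L1 = {3,5}  total {0,3,5}
L2 = {4}  total {0,3,4,5}
L3 = {6}  total {0,3,4,5,6}
Reach set: {0,3,4,5,6}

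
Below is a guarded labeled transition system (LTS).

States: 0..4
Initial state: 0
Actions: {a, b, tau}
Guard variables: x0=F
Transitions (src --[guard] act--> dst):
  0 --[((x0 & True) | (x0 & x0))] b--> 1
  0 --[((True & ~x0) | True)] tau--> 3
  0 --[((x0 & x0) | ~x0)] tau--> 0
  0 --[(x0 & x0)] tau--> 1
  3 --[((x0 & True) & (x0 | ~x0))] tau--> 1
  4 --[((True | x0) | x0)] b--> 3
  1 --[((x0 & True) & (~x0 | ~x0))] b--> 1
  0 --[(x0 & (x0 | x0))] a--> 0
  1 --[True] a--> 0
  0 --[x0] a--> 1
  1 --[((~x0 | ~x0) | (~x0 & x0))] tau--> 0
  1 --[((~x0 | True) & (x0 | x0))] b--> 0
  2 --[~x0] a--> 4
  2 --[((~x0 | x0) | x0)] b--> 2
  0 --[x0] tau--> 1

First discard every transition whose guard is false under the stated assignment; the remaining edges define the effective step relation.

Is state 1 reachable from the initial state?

Answer: UNREACHABLE

Analysis:
Guard filter leaves 7 enabled edge(s).
L0 = {0}
L1 = {3}  cumulative {0,3}
Reach set: {0,3}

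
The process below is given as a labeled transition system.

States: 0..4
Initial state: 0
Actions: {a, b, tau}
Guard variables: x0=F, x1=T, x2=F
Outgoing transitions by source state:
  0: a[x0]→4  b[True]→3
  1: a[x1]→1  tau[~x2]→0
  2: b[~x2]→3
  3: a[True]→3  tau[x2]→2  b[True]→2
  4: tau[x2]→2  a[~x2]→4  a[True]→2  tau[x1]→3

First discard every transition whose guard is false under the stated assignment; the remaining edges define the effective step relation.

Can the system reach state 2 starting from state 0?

9 transition(s) survive guard evaluation.
L0 = {0}
L1 = {3}  cumulative {0,3}
L2 = {2}  cumulative {0,2,3}
Reach set: {0,2,3}
trace reaching 2: b·b

Answer: REACHABLE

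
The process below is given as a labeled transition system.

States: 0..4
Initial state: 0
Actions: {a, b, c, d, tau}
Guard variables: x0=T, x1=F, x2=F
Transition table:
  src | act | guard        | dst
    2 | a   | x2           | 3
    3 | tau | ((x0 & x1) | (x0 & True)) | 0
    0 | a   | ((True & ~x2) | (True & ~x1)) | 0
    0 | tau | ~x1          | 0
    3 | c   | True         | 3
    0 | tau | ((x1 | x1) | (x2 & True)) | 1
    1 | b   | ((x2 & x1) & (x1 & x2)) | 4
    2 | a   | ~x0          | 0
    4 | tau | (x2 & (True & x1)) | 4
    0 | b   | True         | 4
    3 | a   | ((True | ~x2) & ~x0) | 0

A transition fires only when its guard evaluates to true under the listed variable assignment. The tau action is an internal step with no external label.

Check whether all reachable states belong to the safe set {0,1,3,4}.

Safe = {0,1,3,4}
Reach set: {0,4}
  0: ok
  4: ok

Answer: INVARIANT HOLDS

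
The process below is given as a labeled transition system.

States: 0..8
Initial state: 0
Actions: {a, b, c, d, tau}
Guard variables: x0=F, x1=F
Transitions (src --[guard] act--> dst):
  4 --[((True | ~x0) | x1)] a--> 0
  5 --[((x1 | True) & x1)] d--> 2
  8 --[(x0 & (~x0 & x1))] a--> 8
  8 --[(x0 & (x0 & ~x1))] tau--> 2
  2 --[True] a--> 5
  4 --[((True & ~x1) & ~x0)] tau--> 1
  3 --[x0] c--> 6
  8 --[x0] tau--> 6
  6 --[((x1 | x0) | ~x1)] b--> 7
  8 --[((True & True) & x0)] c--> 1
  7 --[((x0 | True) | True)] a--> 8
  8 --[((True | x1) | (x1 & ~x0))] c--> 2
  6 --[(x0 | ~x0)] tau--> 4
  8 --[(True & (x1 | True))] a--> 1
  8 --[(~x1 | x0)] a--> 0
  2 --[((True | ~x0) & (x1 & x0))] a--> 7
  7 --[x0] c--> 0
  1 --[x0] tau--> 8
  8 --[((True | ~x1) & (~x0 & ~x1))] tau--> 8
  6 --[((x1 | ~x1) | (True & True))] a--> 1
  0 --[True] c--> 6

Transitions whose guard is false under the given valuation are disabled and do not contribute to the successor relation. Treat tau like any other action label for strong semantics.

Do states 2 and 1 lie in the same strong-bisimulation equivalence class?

Answer: NOT BISIMILAR

Analysis:
Bisimulation quotient by refinement:
  π0 = {{0,1,2,3,4,5,6,7,8}}
  π1 = {{0},{1,3,5},{2,7},{4},{6},{8}}
  π2 = {{0},{1,3,5},{2},{4},{6},{7},{8}}
stable after 3 split(s): 7 block(s)
[2]={2}  [1]={1,3,5}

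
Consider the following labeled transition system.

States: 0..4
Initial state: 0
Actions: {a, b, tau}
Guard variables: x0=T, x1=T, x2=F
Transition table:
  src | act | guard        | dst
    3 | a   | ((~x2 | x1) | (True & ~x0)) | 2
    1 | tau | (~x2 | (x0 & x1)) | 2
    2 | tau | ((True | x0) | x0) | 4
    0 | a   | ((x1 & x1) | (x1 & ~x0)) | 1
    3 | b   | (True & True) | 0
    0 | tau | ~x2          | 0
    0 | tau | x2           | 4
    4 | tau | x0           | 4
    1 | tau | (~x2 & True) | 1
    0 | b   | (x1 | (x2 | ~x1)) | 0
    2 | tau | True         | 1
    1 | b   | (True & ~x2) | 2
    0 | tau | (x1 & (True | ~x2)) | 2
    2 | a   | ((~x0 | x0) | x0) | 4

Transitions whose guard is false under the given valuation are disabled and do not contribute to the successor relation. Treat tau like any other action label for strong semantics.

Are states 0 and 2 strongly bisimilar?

Answer: NOT BISIMILAR

Analysis:
Refine partition for ~:
  π0 = {{0,1,2,3,4}}
  π1 = {{0},{1},{2},{3},{4}}
5 equivalence class(es) (converged in 2)
0∈{0}, 2∈{2}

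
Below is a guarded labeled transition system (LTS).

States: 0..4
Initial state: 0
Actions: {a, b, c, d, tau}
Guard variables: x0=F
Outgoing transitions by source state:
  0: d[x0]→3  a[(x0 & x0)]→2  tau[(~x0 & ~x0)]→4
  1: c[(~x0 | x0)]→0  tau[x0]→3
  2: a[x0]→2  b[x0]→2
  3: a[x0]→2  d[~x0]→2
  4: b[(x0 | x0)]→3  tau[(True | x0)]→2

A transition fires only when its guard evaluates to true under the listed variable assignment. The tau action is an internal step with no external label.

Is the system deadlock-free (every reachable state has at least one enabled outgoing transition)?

Answer: DEADLOCK at state 2

Trace:
Reach set: {0,2,4}
  0: tau→4  [1 out]
  2: ∅  [no exit]
  4: tau→2  [1 out]
Path to 2: tau·tau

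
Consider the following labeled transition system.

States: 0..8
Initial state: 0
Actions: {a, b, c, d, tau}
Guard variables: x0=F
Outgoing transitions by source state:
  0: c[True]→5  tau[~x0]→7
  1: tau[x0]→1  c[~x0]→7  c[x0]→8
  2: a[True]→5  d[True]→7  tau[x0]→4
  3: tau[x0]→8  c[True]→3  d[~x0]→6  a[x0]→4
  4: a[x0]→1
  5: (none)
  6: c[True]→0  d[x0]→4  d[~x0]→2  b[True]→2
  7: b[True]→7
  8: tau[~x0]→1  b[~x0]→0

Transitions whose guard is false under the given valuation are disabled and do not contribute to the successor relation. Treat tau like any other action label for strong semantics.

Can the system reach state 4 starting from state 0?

Answer: UNREACHABLE

Trace:
After dropping false guards: 13 live edges.
depth 0: {0}
depth 1: {5,7}  cumulative {0,5,7}
Reach set: {0,5,7}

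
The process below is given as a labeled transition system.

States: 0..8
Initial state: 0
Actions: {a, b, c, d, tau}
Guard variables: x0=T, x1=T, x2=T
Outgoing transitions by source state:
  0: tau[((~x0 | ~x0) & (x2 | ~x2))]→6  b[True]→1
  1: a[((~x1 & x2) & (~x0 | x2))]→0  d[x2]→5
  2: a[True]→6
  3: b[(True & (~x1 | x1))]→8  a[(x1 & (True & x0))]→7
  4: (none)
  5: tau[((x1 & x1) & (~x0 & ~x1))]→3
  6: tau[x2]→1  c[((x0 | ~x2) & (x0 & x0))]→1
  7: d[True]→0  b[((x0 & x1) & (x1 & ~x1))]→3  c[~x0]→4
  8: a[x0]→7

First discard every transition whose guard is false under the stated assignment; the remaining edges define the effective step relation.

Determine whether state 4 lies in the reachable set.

9 transition(s) survive guard evaluation.
Layer 0: {0}
Layer 1: {1}  cumulative {0,1}
Layer 2: {5}  cumulative {0,1,5}
Reachable = {0,1,5}

Answer: UNREACHABLE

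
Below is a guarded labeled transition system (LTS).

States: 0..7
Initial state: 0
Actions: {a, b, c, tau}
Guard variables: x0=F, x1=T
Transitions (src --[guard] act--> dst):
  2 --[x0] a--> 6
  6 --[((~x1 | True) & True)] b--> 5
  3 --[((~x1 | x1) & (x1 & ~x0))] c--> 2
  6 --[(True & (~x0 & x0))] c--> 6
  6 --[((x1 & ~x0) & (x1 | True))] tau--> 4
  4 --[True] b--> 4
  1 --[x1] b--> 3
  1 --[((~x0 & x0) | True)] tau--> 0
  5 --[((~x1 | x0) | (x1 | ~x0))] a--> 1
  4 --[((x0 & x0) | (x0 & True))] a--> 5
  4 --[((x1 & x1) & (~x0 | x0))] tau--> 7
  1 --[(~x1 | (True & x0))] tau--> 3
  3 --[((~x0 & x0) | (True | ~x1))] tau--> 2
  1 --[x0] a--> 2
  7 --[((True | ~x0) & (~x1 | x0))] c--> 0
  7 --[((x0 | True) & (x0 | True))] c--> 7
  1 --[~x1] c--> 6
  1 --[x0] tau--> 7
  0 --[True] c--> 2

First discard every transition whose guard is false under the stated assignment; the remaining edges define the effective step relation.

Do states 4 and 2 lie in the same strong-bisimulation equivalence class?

Bisimulation quotient by refinement:
  π0 = {{0,1,2,3,4,5,6,7}}
  π1 = {{0,7},{1,4,6},{2},{3},{5}}
  π2 = {{0},{1},{2},{3},{4},{5},{6},{7}}
stable after 3 split(s): 8 block(s)
class of 4: {4}; class of 2: {2}

Answer: NOT BISIMILAR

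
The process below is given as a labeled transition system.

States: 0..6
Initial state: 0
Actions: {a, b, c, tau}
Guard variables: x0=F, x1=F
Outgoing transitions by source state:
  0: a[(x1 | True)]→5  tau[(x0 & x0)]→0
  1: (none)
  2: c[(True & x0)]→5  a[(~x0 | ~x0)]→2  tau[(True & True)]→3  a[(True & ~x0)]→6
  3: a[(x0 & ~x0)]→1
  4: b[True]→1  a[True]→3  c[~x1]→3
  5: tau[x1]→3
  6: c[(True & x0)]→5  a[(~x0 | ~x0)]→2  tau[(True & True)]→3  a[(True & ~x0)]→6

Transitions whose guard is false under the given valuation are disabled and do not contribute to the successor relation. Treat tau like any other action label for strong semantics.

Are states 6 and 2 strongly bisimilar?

Answer: BISIMILAR

Working:
Bisimulation quotient by refinement:
  π0 = {{0,1,2,3,4,5,6}}
  π1 = {{0},{1,3,5},{2,6},{4}}
4 equivalence class(es) (converged in 2)
[6]={2,6}  [2]={2,6}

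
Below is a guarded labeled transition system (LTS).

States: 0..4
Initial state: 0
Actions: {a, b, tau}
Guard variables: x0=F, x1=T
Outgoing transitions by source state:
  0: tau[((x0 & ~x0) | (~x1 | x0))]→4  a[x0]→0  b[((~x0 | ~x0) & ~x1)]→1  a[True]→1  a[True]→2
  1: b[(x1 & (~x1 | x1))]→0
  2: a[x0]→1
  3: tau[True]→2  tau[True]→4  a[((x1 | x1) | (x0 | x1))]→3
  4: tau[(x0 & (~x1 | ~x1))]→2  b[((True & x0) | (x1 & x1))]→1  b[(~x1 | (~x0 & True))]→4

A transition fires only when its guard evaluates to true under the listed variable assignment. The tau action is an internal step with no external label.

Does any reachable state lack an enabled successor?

Answer: DEADLOCK at state 2

Working:
Reachable = {0,1,2}
  0: a→1  a→2  [deg 2]
  1: b→0  [deg 1]
  2: ∅  [STUCK]
trace reaching 2: a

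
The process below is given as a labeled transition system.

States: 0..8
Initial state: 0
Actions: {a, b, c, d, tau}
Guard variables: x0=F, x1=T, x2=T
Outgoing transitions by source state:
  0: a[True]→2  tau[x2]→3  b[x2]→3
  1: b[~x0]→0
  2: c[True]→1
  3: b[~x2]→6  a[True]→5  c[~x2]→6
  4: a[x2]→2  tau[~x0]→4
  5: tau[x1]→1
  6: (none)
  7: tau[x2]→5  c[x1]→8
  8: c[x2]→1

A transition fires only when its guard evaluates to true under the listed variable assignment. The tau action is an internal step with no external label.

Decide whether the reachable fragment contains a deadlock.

Answer: DEADLOCK-FREE

Analysis:
R = {0,1,2,3,5}
  0: a→2  b→3  tau→3  [3 out]
  1: b→0  [1 out]
  2: c→1  [1 out]
  3: a→5  [1 out]
  5: tau→1  [1 out]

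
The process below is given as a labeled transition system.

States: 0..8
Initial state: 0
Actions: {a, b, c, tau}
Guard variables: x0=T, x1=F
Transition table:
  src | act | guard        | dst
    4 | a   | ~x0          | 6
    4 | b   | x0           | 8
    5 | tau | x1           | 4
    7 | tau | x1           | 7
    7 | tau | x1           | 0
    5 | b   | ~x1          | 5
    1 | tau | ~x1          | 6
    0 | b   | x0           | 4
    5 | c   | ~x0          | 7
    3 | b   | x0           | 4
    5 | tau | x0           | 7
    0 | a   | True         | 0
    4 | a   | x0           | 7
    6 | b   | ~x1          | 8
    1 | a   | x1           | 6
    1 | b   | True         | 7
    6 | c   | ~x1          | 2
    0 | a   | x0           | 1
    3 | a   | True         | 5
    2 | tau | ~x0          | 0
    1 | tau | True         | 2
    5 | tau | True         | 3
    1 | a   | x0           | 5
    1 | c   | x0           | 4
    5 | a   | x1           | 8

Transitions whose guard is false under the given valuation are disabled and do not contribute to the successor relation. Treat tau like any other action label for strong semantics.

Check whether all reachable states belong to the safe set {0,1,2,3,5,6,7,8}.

Answer: INVARIANT VIOLATED at state 4

Trace:
Allowed set {0,1,2,3,5,6,7,8}
Reach set: {0,1,2,3,4,5,6,7,8}
  0: ok
  1: ok
  2: ok
  3: ok
  4: outside
  5: ok
  6: ok
  7: ok
  8: ok
reach 4 via b — violates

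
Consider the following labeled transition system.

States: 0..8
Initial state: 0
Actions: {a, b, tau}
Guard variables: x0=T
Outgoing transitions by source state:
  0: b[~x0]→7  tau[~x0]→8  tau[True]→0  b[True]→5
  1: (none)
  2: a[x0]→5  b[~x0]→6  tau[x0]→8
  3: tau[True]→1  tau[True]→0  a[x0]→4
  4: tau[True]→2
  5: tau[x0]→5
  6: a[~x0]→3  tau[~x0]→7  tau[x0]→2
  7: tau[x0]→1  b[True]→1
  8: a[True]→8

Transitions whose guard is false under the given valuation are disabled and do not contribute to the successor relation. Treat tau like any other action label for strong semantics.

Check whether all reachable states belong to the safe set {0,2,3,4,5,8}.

Safe = {0,2,3,4,5,8}
Reach set: {0,5}
  0: safe
  5: safe

Answer: INVARIANT HOLDS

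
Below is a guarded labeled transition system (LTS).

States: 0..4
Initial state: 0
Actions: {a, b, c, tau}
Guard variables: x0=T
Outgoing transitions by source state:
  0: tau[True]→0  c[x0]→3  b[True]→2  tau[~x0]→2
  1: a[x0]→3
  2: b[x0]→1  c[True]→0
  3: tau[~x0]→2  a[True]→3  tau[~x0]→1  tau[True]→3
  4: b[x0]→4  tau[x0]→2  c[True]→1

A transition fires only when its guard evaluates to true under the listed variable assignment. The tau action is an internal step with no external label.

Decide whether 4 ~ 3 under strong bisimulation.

Bisimulation quotient by refinement:
  P[0] = {{0,1,2,3,4}}
  P[1] = {{0,4},{1},{2},{3}}
  P[2] = {{0},{1},{2},{3},{4}}
Fixed point at round 3; 5 class(es).
4∈{4}, 3∈{3}

Answer: NOT BISIMILAR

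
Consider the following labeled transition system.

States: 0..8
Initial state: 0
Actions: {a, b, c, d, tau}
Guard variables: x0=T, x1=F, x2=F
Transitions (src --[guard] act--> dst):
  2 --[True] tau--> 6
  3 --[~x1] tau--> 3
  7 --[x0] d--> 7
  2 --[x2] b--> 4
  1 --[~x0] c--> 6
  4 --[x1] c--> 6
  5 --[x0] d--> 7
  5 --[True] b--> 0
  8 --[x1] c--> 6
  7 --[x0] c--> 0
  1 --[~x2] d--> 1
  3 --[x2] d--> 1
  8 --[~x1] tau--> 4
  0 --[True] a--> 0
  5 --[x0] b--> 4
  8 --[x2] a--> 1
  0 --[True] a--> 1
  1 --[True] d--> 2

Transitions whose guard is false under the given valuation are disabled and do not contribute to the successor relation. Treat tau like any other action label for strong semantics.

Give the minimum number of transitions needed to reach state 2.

Breadth-first toward 2:
  Layer 0: {0}
  Layer 1: {1}
  Layer 2: {2}
depth(2)=2, e.g. a·d

Answer: 2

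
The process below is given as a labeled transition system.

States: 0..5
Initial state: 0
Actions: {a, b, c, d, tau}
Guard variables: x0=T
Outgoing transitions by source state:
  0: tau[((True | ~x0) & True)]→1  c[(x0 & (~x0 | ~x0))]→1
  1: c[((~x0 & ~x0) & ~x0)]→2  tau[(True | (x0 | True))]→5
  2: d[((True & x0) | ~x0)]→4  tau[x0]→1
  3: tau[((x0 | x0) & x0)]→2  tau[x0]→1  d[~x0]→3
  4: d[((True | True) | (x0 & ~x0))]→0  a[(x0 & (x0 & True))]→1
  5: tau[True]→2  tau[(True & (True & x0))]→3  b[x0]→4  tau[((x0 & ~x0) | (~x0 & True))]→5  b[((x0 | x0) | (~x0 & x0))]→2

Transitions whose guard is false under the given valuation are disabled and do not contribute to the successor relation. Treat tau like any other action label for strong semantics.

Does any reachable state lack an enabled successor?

Answer: DEADLOCK-FREE

Trace:
R = {0,1,2,3,4,5}
  0: tau→1  [1 out]
  1: tau→5  [1 out]
  2: d→4  tau→1  [2 out]
  3: tau→1  tau→2  [2 out]
  4: a→1  d→0  [2 out]
  5: b→2  b→4  tau→2  tau→3  [4 out]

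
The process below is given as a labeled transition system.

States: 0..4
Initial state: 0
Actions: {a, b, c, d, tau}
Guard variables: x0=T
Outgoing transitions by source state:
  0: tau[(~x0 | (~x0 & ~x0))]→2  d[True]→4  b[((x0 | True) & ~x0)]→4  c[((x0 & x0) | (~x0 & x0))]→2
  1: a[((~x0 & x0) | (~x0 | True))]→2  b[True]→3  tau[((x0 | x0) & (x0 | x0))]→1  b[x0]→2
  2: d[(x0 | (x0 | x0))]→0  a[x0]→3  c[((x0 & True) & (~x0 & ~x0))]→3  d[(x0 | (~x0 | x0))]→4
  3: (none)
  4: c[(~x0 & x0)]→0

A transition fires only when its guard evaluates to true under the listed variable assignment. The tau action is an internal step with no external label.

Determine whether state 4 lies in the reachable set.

9 transition(s) survive guard evaluation.
Layer 0: {0}
Layer 1: {2,4}  now seen {0,2,4}
Layer 2: {3}  now seen {0,2,3,4}
Reach set: {0,2,3,4}
witness 4: d

Answer: REACHABLE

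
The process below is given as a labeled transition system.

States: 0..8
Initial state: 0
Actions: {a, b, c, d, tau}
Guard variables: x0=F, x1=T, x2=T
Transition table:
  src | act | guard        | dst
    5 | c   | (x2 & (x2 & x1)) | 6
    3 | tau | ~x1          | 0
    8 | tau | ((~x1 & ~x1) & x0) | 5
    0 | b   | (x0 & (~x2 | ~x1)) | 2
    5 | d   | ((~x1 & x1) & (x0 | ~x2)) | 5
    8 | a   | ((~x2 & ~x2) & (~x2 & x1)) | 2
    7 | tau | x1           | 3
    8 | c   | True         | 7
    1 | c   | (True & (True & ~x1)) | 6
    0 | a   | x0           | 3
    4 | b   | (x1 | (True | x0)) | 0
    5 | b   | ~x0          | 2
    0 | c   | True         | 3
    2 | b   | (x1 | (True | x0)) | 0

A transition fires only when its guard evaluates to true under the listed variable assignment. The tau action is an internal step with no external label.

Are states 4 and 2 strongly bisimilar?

Answer: BISIMILAR

Working:
Compute ~ classes (split until stable):
  π0 = {{0,1,2,3,4,5,6,7,8}}
  π1 = {{0,8},{1,3,6},{2,4},{5},{7}}
  π2 = {{0},{1,3,6},{2,4},{5},{7},{8}}
6 equivalence class(es) (converged in 3)
4∈{2,4}, 2∈{2,4}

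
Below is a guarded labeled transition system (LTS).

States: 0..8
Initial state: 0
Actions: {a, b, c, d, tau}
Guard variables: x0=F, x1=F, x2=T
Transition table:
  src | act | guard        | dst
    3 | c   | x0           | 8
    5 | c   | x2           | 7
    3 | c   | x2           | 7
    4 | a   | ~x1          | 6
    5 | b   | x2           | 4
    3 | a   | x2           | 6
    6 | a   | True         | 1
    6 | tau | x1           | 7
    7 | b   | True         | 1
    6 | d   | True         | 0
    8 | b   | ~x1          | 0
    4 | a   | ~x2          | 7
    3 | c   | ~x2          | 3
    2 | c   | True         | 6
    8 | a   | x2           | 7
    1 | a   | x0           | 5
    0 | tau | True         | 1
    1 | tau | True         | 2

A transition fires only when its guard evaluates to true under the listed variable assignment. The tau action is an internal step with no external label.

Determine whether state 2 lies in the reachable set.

Answer: REACHABLE

Analysis:
Guard filter leaves 13 enabled edge(s).
depth 0: {0}
depth 1: {1}  total {0,1}
depth 2: {2}  total {0,1,2}
depth 3: {6}  total {0,1,2,6}
R = {0,1,2,6}
witness 2: tau·tau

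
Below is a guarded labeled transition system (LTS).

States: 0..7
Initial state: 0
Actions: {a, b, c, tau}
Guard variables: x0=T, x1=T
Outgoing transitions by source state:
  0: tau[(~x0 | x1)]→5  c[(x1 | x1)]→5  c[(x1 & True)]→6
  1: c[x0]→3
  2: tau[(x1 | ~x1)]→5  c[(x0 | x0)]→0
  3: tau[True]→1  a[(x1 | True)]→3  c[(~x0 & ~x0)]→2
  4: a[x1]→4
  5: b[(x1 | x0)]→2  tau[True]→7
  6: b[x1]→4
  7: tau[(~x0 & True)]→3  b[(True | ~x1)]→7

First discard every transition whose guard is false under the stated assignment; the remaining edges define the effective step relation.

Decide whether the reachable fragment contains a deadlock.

Reachable = {0,2,4,5,6,7}
  0: c→5  c→6  tau→5  [deg 3]
  2: c→0  tau→5  [deg 2]
  4: a→4  [deg 1]
  5: b→2  tau→7  [deg 2]
  6: b→4  [deg 1]
  7: b→7  [deg 1]

Answer: DEADLOCK-FREE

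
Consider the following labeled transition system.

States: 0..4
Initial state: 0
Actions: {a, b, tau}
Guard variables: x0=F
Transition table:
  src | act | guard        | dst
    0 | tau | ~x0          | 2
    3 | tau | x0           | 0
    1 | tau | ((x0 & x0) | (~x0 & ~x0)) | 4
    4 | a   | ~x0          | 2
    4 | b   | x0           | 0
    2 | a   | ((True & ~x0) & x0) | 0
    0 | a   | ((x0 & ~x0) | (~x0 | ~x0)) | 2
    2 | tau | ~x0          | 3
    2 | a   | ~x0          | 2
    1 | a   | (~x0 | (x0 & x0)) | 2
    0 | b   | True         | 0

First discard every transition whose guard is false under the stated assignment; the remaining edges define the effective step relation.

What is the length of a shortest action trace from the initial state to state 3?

Answer: 2

Working:
Layered search for 3:
  Layer 0: {0}
  Layer 1: {2}
  Layer 2: {3}
depth(3)=2, e.g. a·tau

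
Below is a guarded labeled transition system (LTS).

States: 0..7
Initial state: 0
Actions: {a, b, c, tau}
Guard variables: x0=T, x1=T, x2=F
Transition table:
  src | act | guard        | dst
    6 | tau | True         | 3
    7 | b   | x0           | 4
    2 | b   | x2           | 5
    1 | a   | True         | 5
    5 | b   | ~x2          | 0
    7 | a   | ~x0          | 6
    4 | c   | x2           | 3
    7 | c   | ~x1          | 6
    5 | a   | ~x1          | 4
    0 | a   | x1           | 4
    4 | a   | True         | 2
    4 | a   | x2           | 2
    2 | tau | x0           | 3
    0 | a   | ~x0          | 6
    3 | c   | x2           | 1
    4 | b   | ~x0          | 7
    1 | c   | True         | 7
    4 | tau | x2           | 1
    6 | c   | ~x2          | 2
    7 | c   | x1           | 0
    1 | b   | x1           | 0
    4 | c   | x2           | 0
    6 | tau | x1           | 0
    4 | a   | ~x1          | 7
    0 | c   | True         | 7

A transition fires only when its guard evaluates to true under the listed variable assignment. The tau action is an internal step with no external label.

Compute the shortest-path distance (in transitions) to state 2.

Answer: 2

Trace:
BFS to 2:
  Layer 0: {0}
  Layer 1: {4,7}
  Layer 2: {2}
first hit 2 at d=2 via a·a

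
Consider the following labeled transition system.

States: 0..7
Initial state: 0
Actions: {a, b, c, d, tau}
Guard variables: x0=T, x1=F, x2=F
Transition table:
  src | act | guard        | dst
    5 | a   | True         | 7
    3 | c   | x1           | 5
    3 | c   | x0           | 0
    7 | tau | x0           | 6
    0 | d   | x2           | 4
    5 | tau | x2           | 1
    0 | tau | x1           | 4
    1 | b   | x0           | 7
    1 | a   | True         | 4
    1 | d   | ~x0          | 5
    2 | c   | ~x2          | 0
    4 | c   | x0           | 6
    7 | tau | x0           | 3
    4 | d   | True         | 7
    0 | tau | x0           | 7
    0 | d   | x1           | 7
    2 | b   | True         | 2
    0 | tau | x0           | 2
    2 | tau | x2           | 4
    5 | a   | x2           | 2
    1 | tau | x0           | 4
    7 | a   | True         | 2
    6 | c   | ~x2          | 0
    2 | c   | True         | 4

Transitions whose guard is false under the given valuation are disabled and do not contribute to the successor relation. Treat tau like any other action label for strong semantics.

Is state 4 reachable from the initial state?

Answer: REACHABLE

Analysis:
After dropping false guards: 16 live edges.
L0 = {0}
L1 = {2,7}  cumulative {0,2,7}
L2 = {3,4,6}  cumulative {0,2,3,4,6,7}
Reachable = {0,2,3,4,6,7}
witness 4: tau·c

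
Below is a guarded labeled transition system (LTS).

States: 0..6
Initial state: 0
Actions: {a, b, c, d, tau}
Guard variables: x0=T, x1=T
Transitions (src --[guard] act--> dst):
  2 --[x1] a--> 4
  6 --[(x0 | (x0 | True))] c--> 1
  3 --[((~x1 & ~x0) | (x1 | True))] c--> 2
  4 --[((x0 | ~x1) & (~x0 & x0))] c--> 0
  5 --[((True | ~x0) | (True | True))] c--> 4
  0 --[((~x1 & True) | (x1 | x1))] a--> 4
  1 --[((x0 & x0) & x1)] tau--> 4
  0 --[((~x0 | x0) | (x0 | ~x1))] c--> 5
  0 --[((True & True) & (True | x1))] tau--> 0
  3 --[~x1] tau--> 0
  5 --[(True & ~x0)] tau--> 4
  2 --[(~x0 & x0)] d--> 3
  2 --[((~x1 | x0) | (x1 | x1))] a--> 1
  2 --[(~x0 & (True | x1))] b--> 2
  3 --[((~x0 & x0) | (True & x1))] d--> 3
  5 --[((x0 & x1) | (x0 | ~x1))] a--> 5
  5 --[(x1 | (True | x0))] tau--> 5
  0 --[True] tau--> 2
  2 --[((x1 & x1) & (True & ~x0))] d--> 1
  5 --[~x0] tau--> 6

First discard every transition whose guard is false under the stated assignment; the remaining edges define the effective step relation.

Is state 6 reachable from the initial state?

Answer: UNREACHABLE

Analysis:
After dropping false guards: 13 live edges.
Layer 0: {0}
Layer 1: {2,4,5}  cumulative {0,2,4,5}
Layer 2: {1}  cumulative {0,1,2,4,5}
Reachable = {0,1,2,4,5}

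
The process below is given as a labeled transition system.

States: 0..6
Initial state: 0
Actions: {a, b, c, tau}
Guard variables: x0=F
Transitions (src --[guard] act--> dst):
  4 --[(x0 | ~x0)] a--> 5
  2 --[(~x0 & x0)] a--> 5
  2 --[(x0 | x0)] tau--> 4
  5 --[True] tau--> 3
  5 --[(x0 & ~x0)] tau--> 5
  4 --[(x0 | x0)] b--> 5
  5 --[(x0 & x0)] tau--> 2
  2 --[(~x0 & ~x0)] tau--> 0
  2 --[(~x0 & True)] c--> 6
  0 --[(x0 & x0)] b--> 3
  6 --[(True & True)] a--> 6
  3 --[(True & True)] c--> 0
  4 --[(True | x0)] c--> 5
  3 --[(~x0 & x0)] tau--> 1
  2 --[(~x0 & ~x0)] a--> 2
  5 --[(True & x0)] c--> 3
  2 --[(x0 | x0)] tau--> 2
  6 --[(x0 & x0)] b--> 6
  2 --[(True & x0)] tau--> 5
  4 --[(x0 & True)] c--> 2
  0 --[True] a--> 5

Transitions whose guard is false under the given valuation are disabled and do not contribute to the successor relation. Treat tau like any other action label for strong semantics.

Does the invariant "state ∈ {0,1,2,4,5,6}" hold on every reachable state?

Answer: INVARIANT VIOLATED at state 3

Working:
Safe = {0,1,2,4,5,6}
R = {0,3,5}
  0: ✓
  3: ✗ unsafe
  5: ✓
counterexample path to 3: a·tau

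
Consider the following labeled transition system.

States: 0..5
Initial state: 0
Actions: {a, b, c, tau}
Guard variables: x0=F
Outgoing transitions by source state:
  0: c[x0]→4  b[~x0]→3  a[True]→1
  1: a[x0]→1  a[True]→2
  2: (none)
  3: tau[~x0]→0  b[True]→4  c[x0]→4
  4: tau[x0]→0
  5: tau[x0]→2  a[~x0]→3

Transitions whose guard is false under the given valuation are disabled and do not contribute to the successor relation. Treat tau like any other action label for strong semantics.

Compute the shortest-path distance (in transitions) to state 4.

Layered search for 4:
  depth 0: {0}
  depth 1: {1,3}
  depth 2: {2,4}
first hit 4 at d=2 via b·b

Answer: 2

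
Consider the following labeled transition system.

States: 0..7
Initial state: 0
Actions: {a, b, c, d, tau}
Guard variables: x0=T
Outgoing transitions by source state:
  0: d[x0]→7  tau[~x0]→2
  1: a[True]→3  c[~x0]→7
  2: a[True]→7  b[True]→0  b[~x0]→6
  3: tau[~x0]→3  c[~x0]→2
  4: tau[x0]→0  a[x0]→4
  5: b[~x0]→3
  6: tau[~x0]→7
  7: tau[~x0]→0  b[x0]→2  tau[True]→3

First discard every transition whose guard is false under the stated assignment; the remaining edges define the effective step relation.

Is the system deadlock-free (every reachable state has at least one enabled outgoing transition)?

Reach set: {0,2,3,7}
  0: d→7  [1 exit(s)]
  2: a→7  b→0  [2 exit(s)]
  3: ∅  [no exit]
  7: b→2  tau→3  [2 exit(s)]
Path to 3: d·tau

Answer: DEADLOCK at state 3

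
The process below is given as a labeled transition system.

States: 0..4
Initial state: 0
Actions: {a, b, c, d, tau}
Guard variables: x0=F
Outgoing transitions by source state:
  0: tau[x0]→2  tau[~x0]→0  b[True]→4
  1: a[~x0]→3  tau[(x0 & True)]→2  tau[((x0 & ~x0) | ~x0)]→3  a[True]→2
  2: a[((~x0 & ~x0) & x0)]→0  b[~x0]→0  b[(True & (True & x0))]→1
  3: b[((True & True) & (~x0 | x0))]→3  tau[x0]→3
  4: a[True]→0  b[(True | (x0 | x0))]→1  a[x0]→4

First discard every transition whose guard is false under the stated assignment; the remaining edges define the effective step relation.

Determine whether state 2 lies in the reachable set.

Answer: REACHABLE

Analysis:
Guard filter leaves 9 enabled edge(s).
L0 = {0}
L1 = {4}  now seen {0,4}
L2 = {1}  now seen {0,1,4}
L3 = {2,3}  now seen {0,1,2,3,4}
R = {0,1,2,3,4}
Path to 2: b·b·a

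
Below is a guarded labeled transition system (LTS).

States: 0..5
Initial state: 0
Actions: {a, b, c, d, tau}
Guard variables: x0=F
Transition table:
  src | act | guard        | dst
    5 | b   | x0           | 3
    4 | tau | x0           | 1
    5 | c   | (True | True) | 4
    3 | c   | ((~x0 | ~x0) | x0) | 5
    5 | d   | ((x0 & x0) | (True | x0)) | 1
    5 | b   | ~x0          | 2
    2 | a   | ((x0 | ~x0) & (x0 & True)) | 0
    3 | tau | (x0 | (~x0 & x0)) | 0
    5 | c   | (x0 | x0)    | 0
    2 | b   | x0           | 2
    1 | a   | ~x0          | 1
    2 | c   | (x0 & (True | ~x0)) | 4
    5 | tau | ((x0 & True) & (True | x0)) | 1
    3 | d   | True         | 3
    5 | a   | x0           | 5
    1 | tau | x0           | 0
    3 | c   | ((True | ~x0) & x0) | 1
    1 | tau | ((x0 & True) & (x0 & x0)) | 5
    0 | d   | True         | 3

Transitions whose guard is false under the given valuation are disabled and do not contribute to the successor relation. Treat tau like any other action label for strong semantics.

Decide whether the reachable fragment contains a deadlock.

Reachable = {0,1,2,3,4,5}
  0: d→3  [deg 1]
  1: a→1  [deg 1]
  2: ∅  [STUCK]
  3: c→5  d→3  [deg 2]
  4: ∅  [STUCK]
  5: b→2  c→4  d→1  [deg 3]
Path to 2: d·c·b

Answer: DEADLOCK at state 2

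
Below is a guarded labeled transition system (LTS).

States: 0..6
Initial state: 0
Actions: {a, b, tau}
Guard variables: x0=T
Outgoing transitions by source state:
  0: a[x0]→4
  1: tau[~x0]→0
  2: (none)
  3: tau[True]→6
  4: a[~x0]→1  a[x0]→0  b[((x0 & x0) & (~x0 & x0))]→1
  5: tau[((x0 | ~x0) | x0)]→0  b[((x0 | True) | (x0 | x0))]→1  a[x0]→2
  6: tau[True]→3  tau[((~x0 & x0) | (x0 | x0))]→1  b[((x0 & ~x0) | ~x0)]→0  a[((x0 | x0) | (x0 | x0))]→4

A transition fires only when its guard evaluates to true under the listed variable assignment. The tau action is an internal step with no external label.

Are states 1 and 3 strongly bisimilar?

Answer: NOT BISIMILAR

Analysis:
Compute ~ classes (split until stable):
  π0 = {{0,1,2,3,4,5,6}}
  π1 = {{0,4},{1,2},{3},{5},{6}}
Fixed point at round 2; 5 class(es).
1∈{1,2}, 3∈{3}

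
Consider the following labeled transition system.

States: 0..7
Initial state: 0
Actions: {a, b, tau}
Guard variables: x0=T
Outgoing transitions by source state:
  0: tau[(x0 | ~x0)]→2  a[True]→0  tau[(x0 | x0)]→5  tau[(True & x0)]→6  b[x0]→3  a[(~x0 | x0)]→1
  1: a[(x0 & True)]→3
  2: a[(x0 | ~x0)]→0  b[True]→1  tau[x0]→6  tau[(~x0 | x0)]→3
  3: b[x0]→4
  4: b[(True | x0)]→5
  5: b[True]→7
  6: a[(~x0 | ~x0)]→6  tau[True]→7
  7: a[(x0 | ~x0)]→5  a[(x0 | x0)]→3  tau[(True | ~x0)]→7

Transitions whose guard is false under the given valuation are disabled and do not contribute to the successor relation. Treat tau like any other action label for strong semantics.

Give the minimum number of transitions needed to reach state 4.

Answer: 2

Working:
BFS to 4:
  L0 = {0}
  L1 = {1,2,3,5,6}
  L2 = {4,7}
4 enters at depth 2; path b·b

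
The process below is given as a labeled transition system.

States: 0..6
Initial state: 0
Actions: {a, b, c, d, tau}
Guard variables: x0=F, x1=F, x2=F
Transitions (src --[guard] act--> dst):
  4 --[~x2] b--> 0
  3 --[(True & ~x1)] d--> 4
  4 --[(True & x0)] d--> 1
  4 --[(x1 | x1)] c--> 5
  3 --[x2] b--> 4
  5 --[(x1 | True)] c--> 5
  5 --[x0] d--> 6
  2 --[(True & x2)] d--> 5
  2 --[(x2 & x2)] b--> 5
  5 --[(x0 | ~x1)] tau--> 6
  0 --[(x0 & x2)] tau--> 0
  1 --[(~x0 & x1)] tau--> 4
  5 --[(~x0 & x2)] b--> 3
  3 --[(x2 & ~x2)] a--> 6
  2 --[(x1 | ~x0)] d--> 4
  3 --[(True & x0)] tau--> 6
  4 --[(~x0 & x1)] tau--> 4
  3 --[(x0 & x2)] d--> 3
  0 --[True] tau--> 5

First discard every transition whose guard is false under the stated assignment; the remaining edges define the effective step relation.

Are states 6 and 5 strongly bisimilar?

Answer: NOT BISIMILAR

Working:
Refine partition for ~:
  round 0: {{0,1,2,3,4,5,6}}
  round 1: {{0},{1,6},{2,3},{4},{5}}
Fixed point at round 2; 5 class(es).
[6]={1,6}  [5]={5}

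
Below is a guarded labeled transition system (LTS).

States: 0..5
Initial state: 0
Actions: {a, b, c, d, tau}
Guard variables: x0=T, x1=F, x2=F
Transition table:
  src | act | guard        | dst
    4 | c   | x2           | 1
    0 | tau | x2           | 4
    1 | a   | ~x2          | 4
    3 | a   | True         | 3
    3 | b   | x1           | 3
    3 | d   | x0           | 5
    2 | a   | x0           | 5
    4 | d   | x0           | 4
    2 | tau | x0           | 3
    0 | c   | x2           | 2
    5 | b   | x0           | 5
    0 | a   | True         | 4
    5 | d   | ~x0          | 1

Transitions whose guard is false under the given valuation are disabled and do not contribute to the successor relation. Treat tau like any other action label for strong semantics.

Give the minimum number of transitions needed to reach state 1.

Answer: UNREACHABLE

Working:
Breadth-first toward 1:
  Layer 0: {0}
  Layer 1: {4}
1 never appears.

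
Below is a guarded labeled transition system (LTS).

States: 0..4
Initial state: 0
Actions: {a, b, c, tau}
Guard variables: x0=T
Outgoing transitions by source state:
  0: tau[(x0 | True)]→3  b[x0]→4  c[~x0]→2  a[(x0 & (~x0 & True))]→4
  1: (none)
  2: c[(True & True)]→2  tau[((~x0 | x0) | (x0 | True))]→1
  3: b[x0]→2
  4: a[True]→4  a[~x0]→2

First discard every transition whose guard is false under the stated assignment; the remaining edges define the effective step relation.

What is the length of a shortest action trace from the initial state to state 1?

BFS to 1:
  depth 0: {0}
  depth 1: {3,4}
  depth 2: {2}
  depth 3: {1}
1 enters at depth 3; path tau·b·tau

Answer: 3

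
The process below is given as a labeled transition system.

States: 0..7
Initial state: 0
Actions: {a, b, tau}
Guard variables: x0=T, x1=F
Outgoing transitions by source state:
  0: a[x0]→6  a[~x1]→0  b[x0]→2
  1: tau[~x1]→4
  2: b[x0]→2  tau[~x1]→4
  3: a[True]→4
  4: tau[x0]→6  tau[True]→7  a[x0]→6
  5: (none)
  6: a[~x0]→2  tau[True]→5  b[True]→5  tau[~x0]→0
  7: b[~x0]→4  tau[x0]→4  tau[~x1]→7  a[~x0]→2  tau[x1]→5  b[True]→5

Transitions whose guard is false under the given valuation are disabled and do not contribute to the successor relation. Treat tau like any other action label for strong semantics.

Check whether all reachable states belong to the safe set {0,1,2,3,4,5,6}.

Answer: INVARIANT VIOLATED at state 7

Trace:
Inv-set: {0,1,2,3,4,5,6}
Reach set: {0,2,4,5,6,7}
  0: ok
  2: ok
  4: ok
  5: ok
  6: ok
  7: VIOLATES
witness against invariant: b·tau·tau → 7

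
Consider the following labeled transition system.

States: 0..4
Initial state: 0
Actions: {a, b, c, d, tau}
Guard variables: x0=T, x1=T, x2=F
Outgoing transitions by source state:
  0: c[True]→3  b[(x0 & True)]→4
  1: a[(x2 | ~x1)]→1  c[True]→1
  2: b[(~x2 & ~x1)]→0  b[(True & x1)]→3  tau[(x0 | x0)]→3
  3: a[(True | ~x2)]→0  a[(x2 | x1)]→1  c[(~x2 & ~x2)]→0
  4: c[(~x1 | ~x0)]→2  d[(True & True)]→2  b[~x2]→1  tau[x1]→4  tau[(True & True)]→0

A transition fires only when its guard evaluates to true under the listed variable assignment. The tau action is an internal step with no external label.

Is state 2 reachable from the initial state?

After dropping false guards: 12 live edges.
L0 = {0}
L1 = {3,4}  total {0,3,4}
L2 = {1,2}  total {0,1,2,3,4}
Reach set: {0,1,2,3,4}
Path to 2: b·d

Answer: REACHABLE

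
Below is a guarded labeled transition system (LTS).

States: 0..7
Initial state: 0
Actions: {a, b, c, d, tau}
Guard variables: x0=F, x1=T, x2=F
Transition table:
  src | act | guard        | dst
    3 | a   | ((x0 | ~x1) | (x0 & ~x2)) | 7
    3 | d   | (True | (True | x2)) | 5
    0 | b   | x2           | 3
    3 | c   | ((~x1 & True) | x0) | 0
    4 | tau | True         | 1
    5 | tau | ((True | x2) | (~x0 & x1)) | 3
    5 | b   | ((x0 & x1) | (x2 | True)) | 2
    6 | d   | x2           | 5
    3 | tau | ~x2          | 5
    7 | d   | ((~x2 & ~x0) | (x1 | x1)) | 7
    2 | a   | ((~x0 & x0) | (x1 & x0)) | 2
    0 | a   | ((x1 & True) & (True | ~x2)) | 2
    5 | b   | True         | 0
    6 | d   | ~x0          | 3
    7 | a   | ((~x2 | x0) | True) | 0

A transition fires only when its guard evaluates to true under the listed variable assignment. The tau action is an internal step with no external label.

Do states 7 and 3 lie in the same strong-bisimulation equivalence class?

Compute ~ classes (split until stable):
  P[0] = {{0,1,2,3,4,5,6,7}}
  P[1] = {{0},{1,2},{3},{4},{5},{6},{7}}
stable after 2 split(s): 7 block(s)
class of 7: {7}; class of 3: {3}

Answer: NOT BISIMILAR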